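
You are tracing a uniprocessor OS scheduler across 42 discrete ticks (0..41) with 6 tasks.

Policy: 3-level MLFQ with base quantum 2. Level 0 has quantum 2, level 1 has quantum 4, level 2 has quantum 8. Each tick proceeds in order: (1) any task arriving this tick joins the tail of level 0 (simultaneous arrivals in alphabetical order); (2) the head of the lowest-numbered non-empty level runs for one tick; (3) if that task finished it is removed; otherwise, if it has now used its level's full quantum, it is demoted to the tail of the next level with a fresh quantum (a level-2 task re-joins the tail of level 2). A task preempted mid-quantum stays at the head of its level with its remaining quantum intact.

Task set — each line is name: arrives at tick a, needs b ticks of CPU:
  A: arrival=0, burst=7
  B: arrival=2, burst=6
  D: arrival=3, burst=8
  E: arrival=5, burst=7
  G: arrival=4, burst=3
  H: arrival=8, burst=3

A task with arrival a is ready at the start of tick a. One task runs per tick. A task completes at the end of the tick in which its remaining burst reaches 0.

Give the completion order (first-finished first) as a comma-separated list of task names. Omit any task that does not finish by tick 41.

completion order = B, G, H, A, D, E

t=0: L0/L1/L2 = A/-/- → run A
t=1: L0/L1/L2 = A/-/- → run A
t=2: L0/L1/L2 = B/A/- → run B
t=3: L0/L1/L2 = BD/A/- → run B
t=4: L0/L1/L2 = DG/AB/- → run D
t=5: L0/L1/L2 = DGE/AB/- → run D
t=6: L0/L1/L2 = GE/ABD/- → run G
t=7: L0/L1/L2 = GE/ABD/- → run G
t=8: L0/L1/L2 = EH/ABDG/- → run E
t=9: L0/L1/L2 = EH/ABDG/- → run E
t=10: L0/L1/L2 = H/ABDGE/- → run H
t=11: L0/L1/L2 = H/ABDGE/- → run H
t=12: L0/L1/L2 = -/ABDGEH/- → run A
t=13: L0/L1/L2 = -/ABDGEH/- → run A
t=14: L0/L1/L2 = -/ABDGEH/- → run A
t=15: L0/L1/L2 = -/ABDGEH/- → run A
t=16: L0/L1/L2 = -/BDGEH/A → run B
t=17: L0/L1/L2 = -/BDGEH/A → run B
t=18: L0/L1/L2 = -/BDGEH/A → run B
t=19: L0/L1/L2 = -/BDGEH/A → run B
t=20: L0/L1/L2 = -/DGEH/A → run D
t=21: L0/L1/L2 = -/DGEH/A → run D
t=22: L0/L1/L2 = -/DGEH/A → run D
t=23: L0/L1/L2 = -/DGEH/A → run D
t=24: L0/L1/L2 = -/GEH/AD → run G
t=25: L0/L1/L2 = -/EH/AD → run E
t=26: L0/L1/L2 = -/EH/AD → run E
t=27: L0/L1/L2 = -/EH/AD → run E
t=28: L0/L1/L2 = -/EH/AD → run E
t=29: L0/L1/L2 = -/H/ADE → run H
t=30: L0/L1/L2 = -/-/ADE → run A
t=31: L0/L1/L2 = -/-/DE → run D
t=32: L0/L1/L2 = -/-/DE → run D
t=33: L0/L1/L2 = -/-/E → run E
t=34: (idle)
t=35: (idle)
t=36: (idle)
t=37: (idle)
t=38: (idle)
t=39: (idle)
t=40: (idle)
t=41: (idle)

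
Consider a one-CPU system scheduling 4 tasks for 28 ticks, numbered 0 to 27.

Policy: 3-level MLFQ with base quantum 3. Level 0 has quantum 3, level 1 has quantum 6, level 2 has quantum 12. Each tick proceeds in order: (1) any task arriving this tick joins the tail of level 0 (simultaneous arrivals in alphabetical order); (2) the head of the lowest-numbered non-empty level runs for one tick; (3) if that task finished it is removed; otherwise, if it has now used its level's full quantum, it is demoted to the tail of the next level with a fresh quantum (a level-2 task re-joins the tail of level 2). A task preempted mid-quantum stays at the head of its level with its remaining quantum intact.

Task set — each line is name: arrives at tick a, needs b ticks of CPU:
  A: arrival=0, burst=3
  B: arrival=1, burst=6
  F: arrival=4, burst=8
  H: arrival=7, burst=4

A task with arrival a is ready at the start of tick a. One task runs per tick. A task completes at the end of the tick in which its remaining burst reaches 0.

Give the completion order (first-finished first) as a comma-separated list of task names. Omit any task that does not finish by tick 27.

t=0: L0/L1/L2 = A/-/- → run A
t=1: L0/L1/L2 = AB/-/- → run A
t=2: L0/L1/L2 = AB/-/- → run A
t=3: L0/L1/L2 = B/-/- → run B
t=4: L0/L1/L2 = BF/-/- → run B
t=5: L0/L1/L2 = BF/-/- → run B
t=6: L0/L1/L2 = F/B/- → run F
t=7: L0/L1/L2 = FH/B/- → run F
t=8: L0/L1/L2 = FH/B/- → run F
t=9: L0/L1/L2 = H/BF/- → run H
t=10: L0/L1/L2 = H/BF/- → run H
t=11: L0/L1/L2 = H/BF/- → run H
t=12: L0/L1/L2 = -/BFH/- → run B
t=13: L0/L1/L2 = -/BFH/- → run B
t=14: L0/L1/L2 = -/BFH/- → run B
t=15: L0/L1/L2 = -/FH/- → run F
t=16: L0/L1/L2 = -/FH/- → run F
t=17: L0/L1/L2 = -/FH/- → run F
t=18: L0/L1/L2 = -/FH/- → run F
t=19: L0/L1/L2 = -/FH/- → run F
t=20: L0/L1/L2 = -/H/- → run H
t=21: (idle)
t=22: (idle)
t=23: (idle)
t=24: (idle)
t=25: (idle)
t=26: (idle)
t=27: (idle)

completion order = A, B, F, H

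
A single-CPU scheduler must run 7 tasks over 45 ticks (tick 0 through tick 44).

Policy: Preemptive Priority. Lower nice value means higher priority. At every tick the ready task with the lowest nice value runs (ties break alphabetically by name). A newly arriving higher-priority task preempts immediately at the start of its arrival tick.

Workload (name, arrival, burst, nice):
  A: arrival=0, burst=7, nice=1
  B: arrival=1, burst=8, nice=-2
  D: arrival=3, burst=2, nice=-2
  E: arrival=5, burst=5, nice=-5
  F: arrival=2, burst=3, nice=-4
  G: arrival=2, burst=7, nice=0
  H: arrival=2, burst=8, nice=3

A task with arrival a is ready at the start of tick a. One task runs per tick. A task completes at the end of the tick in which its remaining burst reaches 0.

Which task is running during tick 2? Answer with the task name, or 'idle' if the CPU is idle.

t=0: ready={A} → run A
t=1: ready={A,B} → run B
t=2: ready={A,B,F,G,H} → run F
t=3: ready={A,B,D,F,G,H} → run F
t=4: ready={A,B,D,F,G,H} → run F
t=5: ready={A,B,D,E,G,H} → run E
t=6: ready={A,B,D,E,G,H} → run E
t=7: ready={A,B,D,E,G,H} → run E
t=8: ready={A,B,D,E,G,H} → run E
t=9: ready={A,B,D,E,G,H} → run E
t=10: ready={A,B,D,G,H} → run B
t=11: ready={A,B,D,G,H} → run B
t=12: ready={A,B,D,G,H} → run B
t=13: ready={A,B,D,G,H} → run B
t=14: ready={A,B,D,G,H} → run B
t=15: ready={A,B,D,G,H} → run B
t=16: ready={A,B,D,G,H} → run B
t=17: ready={A,D,G,H} → run D
t=18: ready={A,D,G,H} → run D
t=19: ready={A,G,H} → run G
t=20: ready={A,G,H} → run G
t=21: ready={A,G,H} → run G
t=22: ready={A,G,H} → run G
t=23: ready={A,G,H} → run G
t=24: ready={A,G,H} → run G
t=25: ready={A,G,H} → run G
t=26: ready={A,H} → run A
t=27: ready={A,H} → run A
t=28: ready={A,H} → run A
t=29: ready={A,H} → run A
t=30: ready={A,H} → run A
t=31: ready={A,H} → run A
t=32: ready={H} → run H
t=33: ready={H} → run H
t=34: ready={H} → run H
t=35: ready={H} → run H
t=36: ready={H} → run H
t=37: ready={H} → run H
t=38: ready={H} → run H
t=39: ready={H} → run H
t=40: (idle)
t=41: (idle)
t=42: (idle)
t=43: (idle)
t=44: (idle)

running at tick 2 = F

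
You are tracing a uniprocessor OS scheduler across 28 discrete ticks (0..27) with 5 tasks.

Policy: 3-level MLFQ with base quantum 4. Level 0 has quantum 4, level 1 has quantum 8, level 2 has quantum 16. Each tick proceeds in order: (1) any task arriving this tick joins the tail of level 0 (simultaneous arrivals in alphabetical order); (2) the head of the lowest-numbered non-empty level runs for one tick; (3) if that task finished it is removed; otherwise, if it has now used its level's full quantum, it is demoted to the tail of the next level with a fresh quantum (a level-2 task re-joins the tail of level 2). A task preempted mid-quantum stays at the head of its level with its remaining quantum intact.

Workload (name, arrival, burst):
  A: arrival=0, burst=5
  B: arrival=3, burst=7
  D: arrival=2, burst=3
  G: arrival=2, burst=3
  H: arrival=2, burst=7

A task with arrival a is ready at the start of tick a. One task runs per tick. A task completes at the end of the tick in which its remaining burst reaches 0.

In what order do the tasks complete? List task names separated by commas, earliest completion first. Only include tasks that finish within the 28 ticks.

t=0: L0/L1/L2 = A/-/- → run A
t=1: L0/L1/L2 = A/-/- → run A
t=2: L0/L1/L2 = ADGH/-/- → run A
t=3: L0/L1/L2 = ADGHB/-/- → run A
t=4: L0/L1/L2 = DGHB/A/- → run D
t=5: L0/L1/L2 = DGHB/A/- → run D
t=6: L0/L1/L2 = DGHB/A/- → run D
t=7: L0/L1/L2 = GHB/A/- → run G
t=8: L0/L1/L2 = GHB/A/- → run G
t=9: L0/L1/L2 = GHB/A/- → run G
t=10: L0/L1/L2 = HB/A/- → run H
t=11: L0/L1/L2 = HB/A/- → run H
t=12: L0/L1/L2 = HB/A/- → run H
t=13: L0/L1/L2 = HB/A/- → run H
t=14: L0/L1/L2 = B/AH/- → run B
t=15: L0/L1/L2 = B/AH/- → run B
t=16: L0/L1/L2 = B/AH/- → run B
t=17: L0/L1/L2 = B/AH/- → run B
t=18: L0/L1/L2 = -/AHB/- → run A
t=19: L0/L1/L2 = -/HB/- → run H
t=20: L0/L1/L2 = -/HB/- → run H
t=21: L0/L1/L2 = -/HB/- → run H
t=22: L0/L1/L2 = -/B/- → run B
t=23: L0/L1/L2 = -/B/- → run B
t=24: L0/L1/L2 = -/B/- → run B
t=25: (idle)
t=26: (idle)
t=27: (idle)

completion order = D, G, A, H, B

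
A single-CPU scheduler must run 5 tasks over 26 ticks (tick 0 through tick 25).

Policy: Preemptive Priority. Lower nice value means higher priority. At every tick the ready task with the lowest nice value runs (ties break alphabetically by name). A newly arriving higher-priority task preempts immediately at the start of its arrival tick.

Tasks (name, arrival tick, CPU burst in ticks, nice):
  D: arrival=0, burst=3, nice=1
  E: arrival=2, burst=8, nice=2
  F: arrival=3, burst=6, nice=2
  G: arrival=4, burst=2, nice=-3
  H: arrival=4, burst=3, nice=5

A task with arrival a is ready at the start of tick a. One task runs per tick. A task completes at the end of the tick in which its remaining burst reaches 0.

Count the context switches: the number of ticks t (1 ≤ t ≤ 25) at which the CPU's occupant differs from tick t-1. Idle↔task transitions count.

context switches = 6

t=0: ready={D} → run D
t=1: ready={D} → run D
t=2: ready={D,E} → run D
t=3: ready={E,F} → run E
t=4: ready={E,F,G,H} → run G
t=5: ready={E,F,G,H} → run G
t=6: ready={E,F,H} → run E
t=7: ready={E,F,H} → run E
t=8: ready={E,F,H} → run E
t=9: ready={E,F,H} → run E
t=10: ready={E,F,H} → run E
t=11: ready={E,F,H} → run E
t=12: ready={E,F,H} → run E
t=13: ready={F,H} → run F
t=14: ready={F,H} → run F
t=15: ready={F,H} → run F
t=16: ready={F,H} → run F
t=17: ready={F,H} → run F
t=18: ready={F,H} → run F
t=19: ready={H} → run H
t=20: ready={H} → run H
t=21: ready={H} → run H
t=22: (idle)
t=23: (idle)
t=24: (idle)
t=25: (idle)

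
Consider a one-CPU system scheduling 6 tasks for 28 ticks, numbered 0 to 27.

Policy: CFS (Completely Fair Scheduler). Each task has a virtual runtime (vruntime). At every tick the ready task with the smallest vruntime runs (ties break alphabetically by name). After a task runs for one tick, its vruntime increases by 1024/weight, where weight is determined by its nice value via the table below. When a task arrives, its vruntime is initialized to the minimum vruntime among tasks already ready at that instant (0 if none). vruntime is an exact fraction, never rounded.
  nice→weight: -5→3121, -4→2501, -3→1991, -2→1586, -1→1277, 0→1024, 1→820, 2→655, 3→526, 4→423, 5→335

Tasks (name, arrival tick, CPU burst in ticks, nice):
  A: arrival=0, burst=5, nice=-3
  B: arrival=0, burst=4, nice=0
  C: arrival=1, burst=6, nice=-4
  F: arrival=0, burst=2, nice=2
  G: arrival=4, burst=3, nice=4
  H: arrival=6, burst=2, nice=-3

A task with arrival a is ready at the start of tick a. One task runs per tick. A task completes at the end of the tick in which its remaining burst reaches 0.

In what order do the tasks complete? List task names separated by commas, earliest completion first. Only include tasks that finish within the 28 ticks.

t=0: vr[A=0 B=0 F=0] → run A
t=1: vr[A=1024/1991 B=0 C=0 F=0] → run B
t=2: vr[A=1024/1991 B=1 C=0 F=0] → run C
t=3: vr[A=1024/1991 B=1 C=1024/2501 F=0] → run F
t=4: vr[A=1024/1991 B=1 C=1024/2501 F=1024/655 G=1024/2501] → run C
t=5: vr[A=1024/1991 B=1 C=2048/2501 F=1024/655 G=1024/2501] → run G
t=6: vr[A=1024/1991 B=1 C=2048/2501 F=1024/655 G=2994176/1057923 H=1024/1991] → run A
t=7: vr[A=2048/1991 B=1 C=2048/2501 F=1024/655 G=2994176/1057923 H=1024/1991] → run H
t=8: vr[A=2048/1991 B=1 C=2048/2501 F=1024/655 G=2994176/1057923 H=2048/1991] → run C
t=9: vr[A=2048/1991 B=1 C=3072/2501 F=1024/655 G=2994176/1057923 H=2048/1991] → run B
t=10: vr[A=2048/1991 B=2 C=3072/2501 F=1024/655 G=2994176/1057923 H=2048/1991] → run A
t=11: vr[A=3072/1991 B=2 C=3072/2501 F=1024/655 G=2994176/1057923 H=2048/1991] → run H
t=12: vr[A=3072/1991 B=2 C=3072/2501 F=1024/655 G=2994176/1057923] → run C
t=13: vr[A=3072/1991 B=2 C=4096/2501 F=1024/655 G=2994176/1057923] → run A
t=14: vr[A=4096/1991 B=2 C=4096/2501 F=1024/655 G=2994176/1057923] → run F
t=15: vr[A=4096/1991 B=2 C=4096/2501 G=2994176/1057923] → run C
t=16: vr[A=4096/1991 B=2 C=5120/2501 G=2994176/1057923] → run B
t=17: vr[A=4096/1991 B=3 C=5120/2501 G=2994176/1057923] → run C
t=18: vr[A=4096/1991 B=3 G=2994176/1057923] → run A
t=19: vr[B=3 G=2994176/1057923] → run G
t=20: vr[B=3 G=5555200/1057923] → run B
t=21: vr[G=5555200/1057923] → run G
t=22: (idle)
t=23: (idle)
t=24: (idle)
t=25: (idle)
t=26: (idle)
t=27: (idle)

completion order = H, F, C, A, B, G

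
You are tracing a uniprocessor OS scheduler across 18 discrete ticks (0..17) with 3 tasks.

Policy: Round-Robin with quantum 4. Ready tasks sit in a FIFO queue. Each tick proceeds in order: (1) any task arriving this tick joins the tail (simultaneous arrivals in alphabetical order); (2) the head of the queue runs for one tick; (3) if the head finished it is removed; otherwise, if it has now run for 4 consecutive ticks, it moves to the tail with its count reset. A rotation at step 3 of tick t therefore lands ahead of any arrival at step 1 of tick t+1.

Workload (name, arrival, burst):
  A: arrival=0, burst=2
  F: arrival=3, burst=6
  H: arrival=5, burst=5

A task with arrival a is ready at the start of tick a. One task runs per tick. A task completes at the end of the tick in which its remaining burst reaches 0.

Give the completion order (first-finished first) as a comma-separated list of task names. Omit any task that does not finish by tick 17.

t=0: queue=[A] q_used=0 → run A
t=1: queue=[A] q_used=1 → run A
t=2: (idle)
t=3: queue=[F] q_used=0 → run F
t=4: queue=[F] q_used=1 → run F
t=5: queue=[F,H] q_used=2 → run F
t=6: queue=[F,H] q_used=3 → run F
t=7: queue=[H,F] q_used=0 → run H
t=8: queue=[H,F] q_used=1 → run H
t=9: queue=[H,F] q_used=2 → run H
t=10: queue=[H,F] q_used=3 → run H
t=11: queue=[F,H] q_used=0 → run F
t=12: queue=[F,H] q_used=1 → run F
t=13: queue=[H] q_used=0 → run H
t=14: (idle)
t=15: (idle)
t=16: (idle)
t=17: (idle)

completion order = A, F, H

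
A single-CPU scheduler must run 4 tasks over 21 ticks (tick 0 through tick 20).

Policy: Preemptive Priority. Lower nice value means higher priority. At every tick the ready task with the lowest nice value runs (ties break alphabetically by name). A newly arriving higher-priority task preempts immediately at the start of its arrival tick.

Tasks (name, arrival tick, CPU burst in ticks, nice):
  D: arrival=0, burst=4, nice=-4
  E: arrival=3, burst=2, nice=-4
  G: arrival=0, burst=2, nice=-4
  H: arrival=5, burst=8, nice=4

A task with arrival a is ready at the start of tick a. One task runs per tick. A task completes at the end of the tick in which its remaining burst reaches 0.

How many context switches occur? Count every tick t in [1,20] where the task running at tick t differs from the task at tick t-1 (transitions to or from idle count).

context switches = 4

t=0: ready={D,G} → run D
t=1: ready={D,G} → run D
t=2: ready={D,G} → run D
t=3: ready={D,E,G} → run D
t=4: ready={E,G} → run E
t=5: ready={E,G,H} → run E
t=6: ready={G,H} → run G
t=7: ready={G,H} → run G
t=8: ready={H} → run H
t=9: ready={H} → run H
t=10: ready={H} → run H
t=11: ready={H} → run H
t=12: ready={H} → run H
t=13: ready={H} → run H
t=14: ready={H} → run H
t=15: ready={H} → run H
t=16: (idle)
t=17: (idle)
t=18: (idle)
t=19: (idle)
t=20: (idle)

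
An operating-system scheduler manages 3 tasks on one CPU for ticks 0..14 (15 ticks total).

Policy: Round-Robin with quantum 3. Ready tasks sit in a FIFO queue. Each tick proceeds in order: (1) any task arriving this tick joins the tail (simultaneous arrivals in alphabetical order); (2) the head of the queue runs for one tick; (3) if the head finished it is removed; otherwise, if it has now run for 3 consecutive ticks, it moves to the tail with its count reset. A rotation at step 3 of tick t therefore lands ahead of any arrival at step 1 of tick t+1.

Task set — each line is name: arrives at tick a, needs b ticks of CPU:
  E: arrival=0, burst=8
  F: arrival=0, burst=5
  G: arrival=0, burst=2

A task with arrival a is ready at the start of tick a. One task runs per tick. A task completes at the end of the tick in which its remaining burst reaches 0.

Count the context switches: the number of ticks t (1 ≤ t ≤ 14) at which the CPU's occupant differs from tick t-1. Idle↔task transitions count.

context switches = 5

t=0: queue=[E,F,G] q_used=0 → run E
t=1: queue=[E,F,G] q_used=1 → run E
t=2: queue=[E,F,G] q_used=2 → run E
t=3: queue=[F,G,E] q_used=0 → run F
t=4: queue=[F,G,E] q_used=1 → run F
t=5: queue=[F,G,E] q_used=2 → run F
t=6: queue=[G,E,F] q_used=0 → run G
t=7: queue=[G,E,F] q_used=1 → run G
t=8: queue=[E,F] q_used=0 → run E
t=9: queue=[E,F] q_used=1 → run E
t=10: queue=[E,F] q_used=2 → run E
t=11: queue=[F,E] q_used=0 → run F
t=12: queue=[F,E] q_used=1 → run F
t=13: queue=[E] q_used=0 → run E
t=14: queue=[E] q_used=1 → run E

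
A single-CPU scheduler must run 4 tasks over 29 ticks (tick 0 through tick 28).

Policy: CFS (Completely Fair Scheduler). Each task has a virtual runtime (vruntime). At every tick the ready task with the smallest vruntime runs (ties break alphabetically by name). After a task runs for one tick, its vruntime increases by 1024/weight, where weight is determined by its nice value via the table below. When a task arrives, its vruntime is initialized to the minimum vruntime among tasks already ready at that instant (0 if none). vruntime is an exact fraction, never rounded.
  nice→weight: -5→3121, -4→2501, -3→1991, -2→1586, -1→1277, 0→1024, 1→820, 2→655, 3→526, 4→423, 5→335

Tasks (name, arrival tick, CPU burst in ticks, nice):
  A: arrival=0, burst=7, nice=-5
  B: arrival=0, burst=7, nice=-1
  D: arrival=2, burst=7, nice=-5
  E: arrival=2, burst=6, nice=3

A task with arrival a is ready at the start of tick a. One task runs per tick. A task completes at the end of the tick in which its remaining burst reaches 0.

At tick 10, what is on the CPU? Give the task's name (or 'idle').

t=0: vr[A=0 B=0] → run A
t=1: vr[A=1024/3121 B=0] → run B
t=2: vr[A=1024/3121 B=1024/1277 D=1024/3121 E=1024/3121] → run A
t=3: vr[A=2048/3121 B=1024/1277 D=1024/3121 E=1024/3121] → run D
t=4: vr[A=2048/3121 B=1024/1277 D=2048/3121 E=1024/3121] → run E
t=5: vr[A=2048/3121 B=1024/1277 D=2048/3121 E=1867264/820823] → run A
t=6: vr[A=3072/3121 B=1024/1277 D=2048/3121 E=1867264/820823] → run D
t=7: vr[A=3072/3121 B=1024/1277 D=3072/3121 E=1867264/820823] → run B
t=8: vr[A=3072/3121 B=2048/1277 D=3072/3121 E=1867264/820823] → run A
t=9: vr[A=4096/3121 B=2048/1277 D=3072/3121 E=1867264/820823] → run D
t=10: vr[A=4096/3121 B=2048/1277 D=4096/3121 E=1867264/820823] → run A
t=11: vr[A=5120/3121 B=2048/1277 D=4096/3121 E=1867264/820823] → run D
t=12: vr[A=5120/3121 B=2048/1277 D=5120/3121 E=1867264/820823] → run B
t=13: vr[A=5120/3121 B=3072/1277 D=5120/3121 E=1867264/820823] → run A
t=14: vr[A=6144/3121 B=3072/1277 D=5120/3121 E=1867264/820823] → run D
t=15: vr[A=6144/3121 B=3072/1277 D=6144/3121 E=1867264/820823] → run A
t=16: vr[B=3072/1277 D=6144/3121 E=1867264/820823] → run D
t=17: vr[B=3072/1277 D=7168/3121 E=1867264/820823] → run E
t=18: vr[B=3072/1277 D=7168/3121 E=3465216/820823] → run D
t=19: vr[B=3072/1277 E=3465216/820823] → run B
t=20: vr[B=4096/1277 E=3465216/820823] → run B
t=21: vr[B=5120/1277 E=3465216/820823] → run B
t=22: vr[B=6144/1277 E=3465216/820823] → run E
t=23: vr[B=6144/1277 E=5063168/820823] → run B
t=24: vr[E=5063168/820823] → run E
t=25: vr[E=6661120/820823] → run E
t=26: vr[E=8259072/820823] → run E
t=27: (idle)
t=28: (idle)

running at tick 10 = A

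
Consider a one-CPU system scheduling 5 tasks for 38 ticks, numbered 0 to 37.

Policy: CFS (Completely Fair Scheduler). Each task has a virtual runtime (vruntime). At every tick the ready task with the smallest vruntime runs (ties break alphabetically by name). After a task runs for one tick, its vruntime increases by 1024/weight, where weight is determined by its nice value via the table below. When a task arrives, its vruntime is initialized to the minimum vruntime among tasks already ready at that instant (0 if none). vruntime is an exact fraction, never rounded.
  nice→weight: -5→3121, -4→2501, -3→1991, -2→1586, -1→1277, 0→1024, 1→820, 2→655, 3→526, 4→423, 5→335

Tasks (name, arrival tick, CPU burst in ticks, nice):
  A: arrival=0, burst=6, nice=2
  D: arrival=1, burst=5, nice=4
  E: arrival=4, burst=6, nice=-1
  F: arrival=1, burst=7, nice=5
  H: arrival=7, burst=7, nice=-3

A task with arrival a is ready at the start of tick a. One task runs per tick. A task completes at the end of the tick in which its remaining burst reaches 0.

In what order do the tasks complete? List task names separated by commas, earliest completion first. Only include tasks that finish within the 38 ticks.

completion order = H, E, A, D, F

t=0: vr[A=0] → run A
t=1: vr[A=1024/655 D=1024/655 F=1024/655] → run A
t=2: vr[A=2048/655 D=1024/655 F=1024/655] → run D
t=3: vr[A=2048/655 D=1103872/277065 F=1024/655] → run F
t=4: vr[A=2048/655 D=1103872/277065 E=2048/655 F=202752/43885] → run A
t=5: vr[A=3072/655 D=1103872/277065 E=2048/655 F=202752/43885] → run E
t=6: vr[A=3072/655 D=1103872/277065 E=3286016/836435 F=202752/43885] → run E
t=7: vr[A=3072/655 D=1103872/277065 E=3956736/836435 F=202752/43885 H=1103872/277065] → run D
t=8: vr[A=3072/655 D=1774592/277065 E=3956736/836435 F=202752/43885 H=1103872/277065] → run H
t=9: vr[A=3072/655 D=1774592/277065 E=3956736/836435 F=202752/43885 H=2481523712/551636415] → run H
t=10: vr[A=3072/655 D=1774592/277065 E=3956736/836435 F=202752/43885 H=2765238272/551636415] → run F
t=11: vr[A=3072/655 D=1774592/277065 E=3956736/836435 F=336896/43885 H=2765238272/551636415] → run A
t=12: vr[A=4096/655 D=1774592/277065 E=3956736/836435 F=336896/43885 H=2765238272/551636415] → run E
t=13: vr[A=4096/655 D=1774592/277065 E=4627456/836435 F=336896/43885 H=2765238272/551636415] → run H
t=14: vr[A=4096/655 D=1774592/277065 E=4627456/836435 F=336896/43885 H=3048952832/551636415] → run H
t=15: vr[A=4096/655 D=1774592/277065 E=4627456/836435 F=336896/43885 H=3332667392/551636415] → run E
t=16: vr[A=4096/655 D=1774592/277065 E=5298176/836435 F=336896/43885 H=3332667392/551636415] → run H
t=17: vr[A=4096/655 D=1774592/277065 E=5298176/836435 F=336896/43885 H=3616381952/551636415] → run A
t=18: vr[A=1024/131 D=1774592/277065 E=5298176/836435 F=336896/43885 H=3616381952/551636415] → run E
t=19: vr[A=1024/131 D=1774592/277065 E=5968896/836435 F=336896/43885 H=3616381952/551636415] → run D
t=20: vr[A=1024/131 D=815104/92355 E=5968896/836435 F=336896/43885 H=3616381952/551636415] → run H
t=21: vr[A=1024/131 D=815104/92355 E=5968896/836435 F=336896/43885 H=3900096512/551636415] → run H
t=22: vr[A=1024/131 D=815104/92355 E=5968896/836435 F=336896/43885] → run E
t=23: vr[A=1024/131 D=815104/92355 F=336896/43885] → run F
t=24: vr[A=1024/131 D=815104/92355 F=94208/8777] → run A
t=25: vr[D=815104/92355 F=94208/8777] → run D
t=26: vr[D=3116032/277065 F=94208/8777] → run F
t=27: vr[D=3116032/277065 F=605184/43885] → run D
t=28: vr[F=605184/43885] → run F
t=29: vr[F=739328/43885] → run F
t=30: vr[F=873472/43885] → run F
t=31: (idle)
t=32: (idle)
t=33: (idle)
t=34: (idle)
t=35: (idle)
t=36: (idle)
t=37: (idle)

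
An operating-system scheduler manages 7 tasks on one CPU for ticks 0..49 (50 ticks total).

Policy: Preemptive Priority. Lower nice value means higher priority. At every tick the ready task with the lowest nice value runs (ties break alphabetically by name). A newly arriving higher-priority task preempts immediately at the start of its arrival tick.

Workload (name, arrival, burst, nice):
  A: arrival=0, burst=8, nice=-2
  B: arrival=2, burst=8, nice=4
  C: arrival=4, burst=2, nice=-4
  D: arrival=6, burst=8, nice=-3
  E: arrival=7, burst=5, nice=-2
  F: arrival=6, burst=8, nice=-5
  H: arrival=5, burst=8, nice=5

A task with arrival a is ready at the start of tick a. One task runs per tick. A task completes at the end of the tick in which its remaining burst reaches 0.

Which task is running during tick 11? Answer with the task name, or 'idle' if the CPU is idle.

running at tick 11 = F

t=0: ready={A} → run A
t=1: ready={A} → run A
t=2: ready={A,B} → run A
t=3: ready={A,B} → run A
t=4: ready={A,B,C} → run C
t=5: ready={A,B,C,H} → run C
t=6: ready={A,B,D,F,H} → run F
t=7: ready={A,B,D,E,F,H} → run F
t=8: ready={A,B,D,E,F,H} → run F
t=9: ready={A,B,D,E,F,H} → run F
t=10: ready={A,B,D,E,F,H} → run F
t=11: ready={A,B,D,E,F,H} → run F
t=12: ready={A,B,D,E,F,H} → run F
t=13: ready={A,B,D,E,F,H} → run F
t=14: ready={A,B,D,E,H} → run D
t=15: ready={A,B,D,E,H} → run D
t=16: ready={A,B,D,E,H} → run D
t=17: ready={A,B,D,E,H} → run D
t=18: ready={A,B,D,E,H} → run D
t=19: ready={A,B,D,E,H} → run D
t=20: ready={A,B,D,E,H} → run D
t=21: ready={A,B,D,E,H} → run D
t=22: ready={A,B,E,H} → run A
t=23: ready={A,B,E,H} → run A
t=24: ready={A,B,E,H} → run A
t=25: ready={A,B,E,H} → run A
t=26: ready={B,E,H} → run E
t=27: ready={B,E,H} → run E
t=28: ready={B,E,H} → run E
t=29: ready={B,E,H} → run E
t=30: ready={B,E,H} → run E
t=31: ready={B,H} → run B
t=32: ready={B,H} → run B
t=33: ready={B,H} → run B
t=34: ready={B,H} → run B
t=35: ready={B,H} → run B
t=36: ready={B,H} → run B
t=37: ready={B,H} → run B
t=38: ready={B,H} → run B
t=39: ready={H} → run H
t=40: ready={H} → run H
t=41: ready={H} → run H
t=42: ready={H} → run H
t=43: ready={H} → run H
t=44: ready={H} → run H
t=45: ready={H} → run H
t=46: ready={H} → run H
t=47: (idle)
t=48: (idle)
t=49: (idle)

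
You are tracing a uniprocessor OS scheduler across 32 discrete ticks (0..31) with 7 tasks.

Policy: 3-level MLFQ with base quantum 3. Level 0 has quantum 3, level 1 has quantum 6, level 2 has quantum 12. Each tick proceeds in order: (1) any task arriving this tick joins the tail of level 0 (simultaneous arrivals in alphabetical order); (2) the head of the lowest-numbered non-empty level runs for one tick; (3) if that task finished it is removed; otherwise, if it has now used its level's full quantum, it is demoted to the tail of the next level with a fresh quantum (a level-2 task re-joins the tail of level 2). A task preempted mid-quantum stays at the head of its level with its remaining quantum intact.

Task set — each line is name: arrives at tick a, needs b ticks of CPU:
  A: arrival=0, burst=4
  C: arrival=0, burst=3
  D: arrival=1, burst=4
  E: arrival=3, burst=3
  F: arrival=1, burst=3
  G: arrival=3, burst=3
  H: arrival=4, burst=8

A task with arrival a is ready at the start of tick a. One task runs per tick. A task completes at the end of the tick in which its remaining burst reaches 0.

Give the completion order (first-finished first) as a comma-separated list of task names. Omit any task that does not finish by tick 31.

t=0: L0/L1/L2 = AC/-/- → run A
t=1: L0/L1/L2 = ACDF/-/- → run A
t=2: L0/L1/L2 = ACDF/-/- → run A
t=3: L0/L1/L2 = CDFEG/A/- → run C
t=4: L0/L1/L2 = CDFEGH/A/- → run C
t=5: L0/L1/L2 = CDFEGH/A/- → run C
t=6: L0/L1/L2 = DFEGH/A/- → run D
t=7: L0/L1/L2 = DFEGH/A/- → run D
t=8: L0/L1/L2 = DFEGH/A/- → run D
t=9: L0/L1/L2 = FEGH/AD/- → run F
t=10: L0/L1/L2 = FEGH/AD/- → run F
t=11: L0/L1/L2 = FEGH/AD/- → run F
t=12: L0/L1/L2 = EGH/AD/- → run E
t=13: L0/L1/L2 = EGH/AD/- → run E
t=14: L0/L1/L2 = EGH/AD/- → run E
t=15: L0/L1/L2 = GH/AD/- → run G
t=16: L0/L1/L2 = GH/AD/- → run G
t=17: L0/L1/L2 = GH/AD/- → run G
t=18: L0/L1/L2 = H/AD/- → run H
t=19: L0/L1/L2 = H/AD/- → run H
t=20: L0/L1/L2 = H/AD/- → run H
t=21: L0/L1/L2 = -/ADH/- → run A
t=22: L0/L1/L2 = -/DH/- → run D
t=23: L0/L1/L2 = -/H/- → run H
t=24: L0/L1/L2 = -/H/- → run H
t=25: L0/L1/L2 = -/H/- → run H
t=26: L0/L1/L2 = -/H/- → run H
t=27: L0/L1/L2 = -/H/- → run H
t=28: (idle)
t=29: (idle)
t=30: (idle)
t=31: (idle)

completion order = C, F, E, G, A, D, H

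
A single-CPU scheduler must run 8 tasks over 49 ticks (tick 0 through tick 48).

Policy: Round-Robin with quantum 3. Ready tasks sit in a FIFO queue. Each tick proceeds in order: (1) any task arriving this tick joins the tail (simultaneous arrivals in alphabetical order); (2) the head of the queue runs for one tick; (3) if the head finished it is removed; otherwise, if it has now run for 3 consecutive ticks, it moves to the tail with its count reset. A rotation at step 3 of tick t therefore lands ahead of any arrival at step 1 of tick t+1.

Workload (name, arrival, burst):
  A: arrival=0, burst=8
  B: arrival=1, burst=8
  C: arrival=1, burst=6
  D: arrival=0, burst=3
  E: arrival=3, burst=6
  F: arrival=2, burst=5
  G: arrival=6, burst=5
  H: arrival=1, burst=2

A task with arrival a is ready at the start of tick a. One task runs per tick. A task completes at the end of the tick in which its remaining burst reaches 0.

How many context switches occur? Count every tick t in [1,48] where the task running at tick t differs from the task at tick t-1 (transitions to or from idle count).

context switches = 16

t=0: queue=[A,D] q_used=0 → run A
t=1: queue=[A,D,B,C,H] q_used=1 → run A
t=2: queue=[A,D,B,C,H,F] q_used=2 → run A
t=3: queue=[D,B,C,H,F,A,E] q_used=0 → run D
t=4: queue=[D,B,C,H,F,A,E] q_used=1 → run D
t=5: queue=[D,B,C,H,F,A,E] q_used=2 → run D
t=6: queue=[B,C,H,F,A,E,G] q_used=0 → run B
t=7: queue=[B,C,H,F,A,E,G] q_used=1 → run B
t=8: queue=[B,C,H,F,A,E,G] q_used=2 → run B
t=9: queue=[C,H,F,A,E,G,B] q_used=0 → run C
t=10: queue=[C,H,F,A,E,G,B] q_used=1 → run C
t=11: queue=[C,H,F,A,E,G,B] q_used=2 → run C
t=12: queue=[H,F,A,E,G,B,C] q_used=0 → run H
t=13: queue=[H,F,A,E,G,B,C] q_used=1 → run H
t=14: queue=[F,A,E,G,B,C] q_used=0 → run F
t=15: queue=[F,A,E,G,B,C] q_used=1 → run F
t=16: queue=[F,A,E,G,B,C] q_used=2 → run F
t=17: queue=[A,E,G,B,C,F] q_used=0 → run A
t=18: queue=[A,E,G,B,C,F] q_used=1 → run A
t=19: queue=[A,E,G,B,C,F] q_used=2 → run A
t=20: queue=[E,G,B,C,F,A] q_used=0 → run E
t=21: queue=[E,G,B,C,F,A] q_used=1 → run E
t=22: queue=[E,G,B,C,F,A] q_used=2 → run E
t=23: queue=[G,B,C,F,A,E] q_used=0 → run G
t=24: queue=[G,B,C,F,A,E] q_used=1 → run G
t=25: queue=[G,B,C,F,A,E] q_used=2 → run G
t=26: queue=[B,C,F,A,E,G] q_used=0 → run B
t=27: queue=[B,C,F,A,E,G] q_used=1 → run B
t=28: queue=[B,C,F,A,E,G] q_used=2 → run B
t=29: queue=[C,F,A,E,G,B] q_used=0 → run C
t=30: queue=[C,F,A,E,G,B] q_used=1 → run C
t=31: queue=[C,F,A,E,G,B] q_used=2 → run C
t=32: queue=[F,A,E,G,B] q_used=0 → run F
t=33: queue=[F,A,E,G,B] q_used=1 → run F
t=34: queue=[A,E,G,B] q_used=0 → run A
t=35: queue=[A,E,G,B] q_used=1 → run A
t=36: queue=[E,G,B] q_used=0 → run E
t=37: queue=[E,G,B] q_used=1 → run E
t=38: queue=[E,G,B] q_used=2 → run E
t=39: queue=[G,B] q_used=0 → run G
t=40: queue=[G,B] q_used=1 → run G
t=41: queue=[B] q_used=0 → run B
t=42: queue=[B] q_used=1 → run B
t=43: (idle)
t=44: (idle)
t=45: (idle)
t=46: (idle)
t=47: (idle)
t=48: (idle)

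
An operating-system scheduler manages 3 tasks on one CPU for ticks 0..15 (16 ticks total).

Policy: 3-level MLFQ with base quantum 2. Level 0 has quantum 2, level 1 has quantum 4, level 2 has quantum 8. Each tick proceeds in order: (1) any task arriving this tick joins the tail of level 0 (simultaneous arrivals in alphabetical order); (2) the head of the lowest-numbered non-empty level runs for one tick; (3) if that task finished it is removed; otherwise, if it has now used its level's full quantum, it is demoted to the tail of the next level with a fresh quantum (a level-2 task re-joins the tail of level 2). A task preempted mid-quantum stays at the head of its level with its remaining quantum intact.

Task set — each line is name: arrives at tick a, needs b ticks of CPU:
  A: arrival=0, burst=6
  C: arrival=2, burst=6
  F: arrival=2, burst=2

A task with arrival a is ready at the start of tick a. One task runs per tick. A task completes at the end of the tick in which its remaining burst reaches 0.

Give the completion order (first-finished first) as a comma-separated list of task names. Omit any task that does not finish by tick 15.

t=0: L0/L1/L2 = A/-/- → run A
t=1: L0/L1/L2 = A/-/- → run A
t=2: L0/L1/L2 = CF/A/- → run C
t=3: L0/L1/L2 = CF/A/- → run C
t=4: L0/L1/L2 = F/AC/- → run F
t=5: L0/L1/L2 = F/AC/- → run F
t=6: L0/L1/L2 = -/AC/- → run A
t=7: L0/L1/L2 = -/AC/- → run A
t=8: L0/L1/L2 = -/AC/- → run A
t=9: L0/L1/L2 = -/AC/- → run A
t=10: L0/L1/L2 = -/C/- → run C
t=11: L0/L1/L2 = -/C/- → run C
t=12: L0/L1/L2 = -/C/- → run C
t=13: L0/L1/L2 = -/C/- → run C
t=14: (idle)
t=15: (idle)

completion order = F, A, C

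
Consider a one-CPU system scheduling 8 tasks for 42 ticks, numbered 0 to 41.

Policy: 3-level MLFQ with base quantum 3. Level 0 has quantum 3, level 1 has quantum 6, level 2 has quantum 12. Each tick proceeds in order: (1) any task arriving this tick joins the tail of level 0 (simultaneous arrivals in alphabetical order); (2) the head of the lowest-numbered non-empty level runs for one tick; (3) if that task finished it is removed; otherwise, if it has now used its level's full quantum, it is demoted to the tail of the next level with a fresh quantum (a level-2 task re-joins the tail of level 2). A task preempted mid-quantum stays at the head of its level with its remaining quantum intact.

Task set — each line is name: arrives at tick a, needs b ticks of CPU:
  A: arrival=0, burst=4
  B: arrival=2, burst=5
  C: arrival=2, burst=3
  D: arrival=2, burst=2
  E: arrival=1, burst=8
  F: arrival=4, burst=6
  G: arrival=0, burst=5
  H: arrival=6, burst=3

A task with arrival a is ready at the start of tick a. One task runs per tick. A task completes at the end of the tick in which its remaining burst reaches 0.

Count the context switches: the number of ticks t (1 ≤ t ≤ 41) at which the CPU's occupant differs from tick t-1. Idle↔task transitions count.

t=0: L0/L1/L2 = AG/-/- → run A
t=1: L0/L1/L2 = AGE/-/- → run A
t=2: L0/L1/L2 = AGEBCD/-/- → run A
t=3: L0/L1/L2 = GEBCD/A/- → run G
t=4: L0/L1/L2 = GEBCDF/A/- → run G
t=5: L0/L1/L2 = GEBCDF/A/- → run G
t=6: L0/L1/L2 = EBCDFH/AG/- → run E
t=7: L0/L1/L2 = EBCDFH/AG/- → run E
t=8: L0/L1/L2 = EBCDFH/AG/- → run E
t=9: L0/L1/L2 = BCDFH/AGE/- → run B
t=10: L0/L1/L2 = BCDFH/AGE/- → run B
t=11: L0/L1/L2 = BCDFH/AGE/- → run B
t=12: L0/L1/L2 = CDFH/AGEB/- → run C
t=13: L0/L1/L2 = CDFH/AGEB/- → run C
t=14: L0/L1/L2 = CDFH/AGEB/- → run C
t=15: L0/L1/L2 = DFH/AGEB/- → run D
t=16: L0/L1/L2 = DFH/AGEB/- → run D
t=17: L0/L1/L2 = FH/AGEB/- → run F
t=18: L0/L1/L2 = FH/AGEB/- → run F
t=19: L0/L1/L2 = FH/AGEB/- → run F
t=20: L0/L1/L2 = H/AGEBF/- → run H
t=21: L0/L1/L2 = H/AGEBF/- → run H
t=22: L0/L1/L2 = H/AGEBF/- → run H
t=23: L0/L1/L2 = -/AGEBF/- → run A
t=24: L0/L1/L2 = -/GEBF/- → run G
t=25: L0/L1/L2 = -/GEBF/- → run G
t=26: L0/L1/L2 = -/EBF/- → run E
t=27: L0/L1/L2 = -/EBF/- → run E
t=28: L0/L1/L2 = -/EBF/- → run E
t=29: L0/L1/L2 = -/EBF/- → run E
t=30: L0/L1/L2 = -/EBF/- → run E
t=31: L0/L1/L2 = -/BF/- → run B
t=32: L0/L1/L2 = -/BF/- → run B
t=33: L0/L1/L2 = -/F/- → run F
t=34: L0/L1/L2 = -/F/- → run F
t=35: L0/L1/L2 = -/F/- → run F
t=36: (idle)
t=37: (idle)
t=38: (idle)
t=39: (idle)
t=40: (idle)
t=41: (idle)

context switches = 13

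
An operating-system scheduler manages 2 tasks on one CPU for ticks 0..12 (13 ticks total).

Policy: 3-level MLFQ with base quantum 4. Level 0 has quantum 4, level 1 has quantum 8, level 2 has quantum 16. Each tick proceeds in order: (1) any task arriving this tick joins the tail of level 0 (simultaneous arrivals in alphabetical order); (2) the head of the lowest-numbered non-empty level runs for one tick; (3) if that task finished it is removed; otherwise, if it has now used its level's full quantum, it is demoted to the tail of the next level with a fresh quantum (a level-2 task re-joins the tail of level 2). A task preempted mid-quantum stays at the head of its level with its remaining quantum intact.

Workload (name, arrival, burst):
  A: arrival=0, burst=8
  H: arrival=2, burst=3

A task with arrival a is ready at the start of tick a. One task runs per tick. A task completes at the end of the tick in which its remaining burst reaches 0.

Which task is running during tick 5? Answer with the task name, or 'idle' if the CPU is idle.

running at tick 5 = H

t=0: L0/L1/L2 = A/-/- → run A
t=1: L0/L1/L2 = A/-/- → run A
t=2: L0/L1/L2 = AH/-/- → run A
t=3: L0/L1/L2 = AH/-/- → run A
t=4: L0/L1/L2 = H/A/- → run H
t=5: L0/L1/L2 = H/A/- → run H
t=6: L0/L1/L2 = H/A/- → run H
t=7: L0/L1/L2 = -/A/- → run A
t=8: L0/L1/L2 = -/A/- → run A
t=9: L0/L1/L2 = -/A/- → run A
t=10: L0/L1/L2 = -/A/- → run A
t=11: (idle)
t=12: (idle)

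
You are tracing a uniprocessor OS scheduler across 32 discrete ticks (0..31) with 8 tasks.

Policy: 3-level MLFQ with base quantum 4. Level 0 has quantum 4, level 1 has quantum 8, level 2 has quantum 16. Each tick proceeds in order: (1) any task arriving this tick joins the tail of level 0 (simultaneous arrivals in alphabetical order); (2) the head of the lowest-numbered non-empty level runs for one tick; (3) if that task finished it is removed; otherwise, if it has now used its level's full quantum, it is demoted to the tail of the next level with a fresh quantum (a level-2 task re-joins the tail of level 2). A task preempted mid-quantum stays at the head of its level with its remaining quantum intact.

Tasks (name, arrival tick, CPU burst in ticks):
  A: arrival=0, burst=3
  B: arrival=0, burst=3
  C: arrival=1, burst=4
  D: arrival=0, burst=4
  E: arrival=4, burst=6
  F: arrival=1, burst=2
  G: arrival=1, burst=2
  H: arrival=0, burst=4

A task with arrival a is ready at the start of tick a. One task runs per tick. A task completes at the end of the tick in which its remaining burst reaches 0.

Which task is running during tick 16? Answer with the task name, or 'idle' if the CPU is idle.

running at tick 16 = C

t=0: L0/L1/L2 = ABDH/-/- → run A
t=1: L0/L1/L2 = ABDHCFG/-/- → run A
t=2: L0/L1/L2 = ABDHCFG/-/- → run A
t=3: L0/L1/L2 = BDHCFG/-/- → run B
t=4: L0/L1/L2 = BDHCFGE/-/- → run B
t=5: L0/L1/L2 = BDHCFGE/-/- → run B
t=6: L0/L1/L2 = DHCFGE/-/- → run D
t=7: L0/L1/L2 = DHCFGE/-/- → run D
t=8: L0/L1/L2 = DHCFGE/-/- → run D
t=9: L0/L1/L2 = DHCFGE/-/- → run D
t=10: L0/L1/L2 = HCFGE/-/- → run H
t=11: L0/L1/L2 = HCFGE/-/- → run H
t=12: L0/L1/L2 = HCFGE/-/- → run H
t=13: L0/L1/L2 = HCFGE/-/- → run H
t=14: L0/L1/L2 = CFGE/-/- → run C
t=15: L0/L1/L2 = CFGE/-/- → run C
t=16: L0/L1/L2 = CFGE/-/- → run C
t=17: L0/L1/L2 = CFGE/-/- → run C
t=18: L0/L1/L2 = FGE/-/- → run F
t=19: L0/L1/L2 = FGE/-/- → run F
t=20: L0/L1/L2 = GE/-/- → run G
t=21: L0/L1/L2 = GE/-/- → run G
t=22: L0/L1/L2 = E/-/- → run E
t=23: L0/L1/L2 = E/-/- → run E
t=24: L0/L1/L2 = E/-/- → run E
t=25: L0/L1/L2 = E/-/- → run E
t=26: L0/L1/L2 = -/E/- → run E
t=27: L0/L1/L2 = -/E/- → run E
t=28: (idle)
t=29: (idle)
t=30: (idle)
t=31: (idle)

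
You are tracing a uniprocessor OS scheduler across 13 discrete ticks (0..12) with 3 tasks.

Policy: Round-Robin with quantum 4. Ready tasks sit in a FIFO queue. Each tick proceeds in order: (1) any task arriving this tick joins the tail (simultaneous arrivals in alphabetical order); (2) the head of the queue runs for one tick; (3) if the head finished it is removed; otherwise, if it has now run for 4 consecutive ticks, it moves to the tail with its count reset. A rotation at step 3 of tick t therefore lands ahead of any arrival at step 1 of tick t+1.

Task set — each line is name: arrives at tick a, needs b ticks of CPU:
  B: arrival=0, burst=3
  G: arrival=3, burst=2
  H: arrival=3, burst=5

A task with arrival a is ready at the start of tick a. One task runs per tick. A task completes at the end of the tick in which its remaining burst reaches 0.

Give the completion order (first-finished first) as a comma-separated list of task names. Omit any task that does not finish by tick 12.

t=0: queue=[B] q_used=0 → run B
t=1: queue=[B] q_used=1 → run B
t=2: queue=[B] q_used=2 → run B
t=3: queue=[G,H] q_used=0 → run G
t=4: queue=[G,H] q_used=1 → run G
t=5: queue=[H] q_used=0 → run H
t=6: queue=[H] q_used=1 → run H
t=7: queue=[H] q_used=2 → run H
t=8: queue=[H] q_used=3 → run H
t=9: queue=[H] q_used=0 → run H
t=10: (idle)
t=11: (idle)
t=12: (idle)

completion order = B, G, H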